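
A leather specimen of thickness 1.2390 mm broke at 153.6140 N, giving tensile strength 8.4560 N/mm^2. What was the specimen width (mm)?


Formula: w = F / (TS * t)
Substituting: w = 153.6140 / (8.4560 * 1.2390)
Result: 14.6620 mm


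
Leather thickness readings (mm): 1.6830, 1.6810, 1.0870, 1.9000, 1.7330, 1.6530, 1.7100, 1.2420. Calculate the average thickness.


Formula: Average = sum / n
Substituting: Average = 12.6890 / 8
Result: 1.5861 mm


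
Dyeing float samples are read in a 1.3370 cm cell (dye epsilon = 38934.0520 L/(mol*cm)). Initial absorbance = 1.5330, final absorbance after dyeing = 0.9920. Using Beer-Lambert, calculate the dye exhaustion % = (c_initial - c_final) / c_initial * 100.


c_initial = A_i / (epsilon * l) = 1.5330 / (38934.0520 * 1.3370) = 2.9450e-05 mol/L
c_final = A_f / (epsilon * l) = 0.9920 / (38934.0520 * 1.3370) = 1.9057e-05 mol/L
Exhaustion = (c_initial - c_final) / c_initial * 100 = (2.9450e-05 - 1.9057e-05) / 2.9450e-05 * 100 = 35.2903 %


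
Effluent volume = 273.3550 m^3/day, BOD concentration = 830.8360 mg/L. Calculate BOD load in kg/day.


Formula: BOD_load = volume * conc / 1000
Substituting: BOD_load = 273.3550 * 830.8360 / 1000
Result: 227.1132 kg/day


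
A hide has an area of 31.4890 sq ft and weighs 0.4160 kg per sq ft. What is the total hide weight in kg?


Formula: Weight = area * weight_per_sqft
Substituting: Weight = 31.4890 * 0.4160
Result: 13.0994 kg


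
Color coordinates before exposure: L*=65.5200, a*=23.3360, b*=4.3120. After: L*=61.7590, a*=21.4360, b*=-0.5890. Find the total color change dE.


dL = -3.7610, da = -1.9000, db = -4.9010
dE = sqrt((-3.7610)^2 + (-1.9000)^2 + (-4.9010)^2) = 6.4634


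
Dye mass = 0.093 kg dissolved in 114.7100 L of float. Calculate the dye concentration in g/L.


Formula: Conc = dye_mass(kg) / volume(L) * 1000
Substituting: Conc = 0.093 / 114.7100 * 1000
Result: 0.8107 g/L


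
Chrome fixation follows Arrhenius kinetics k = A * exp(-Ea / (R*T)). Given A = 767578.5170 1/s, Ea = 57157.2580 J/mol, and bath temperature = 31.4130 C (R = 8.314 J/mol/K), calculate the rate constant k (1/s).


T_K = T_C + 273.15 = 31.4130 + 273.15 = 304.5630 K
exponent = -Ea / (R * T_K) = -57157.2580 / (8.314 * 304.5630) = -22.5727
k = A * exp(exponent) = 767578.5170 * exp(-22.5727) = 1.2076e-04 1/s


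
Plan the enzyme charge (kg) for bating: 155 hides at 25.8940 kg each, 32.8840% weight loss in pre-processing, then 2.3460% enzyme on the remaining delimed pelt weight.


Total_raw = N * avg_wt = 155 * 25.8940 = 4013.5700 kg
Substrate = Total_raw * (1 - loss/100) = 4013.5700 * (1 - 32.8840/100) = 2693.7476 kg
Enzyme = Substrate * pct / 100 = 2693.7476 * 2.3460 / 100 = 63.1953 kg


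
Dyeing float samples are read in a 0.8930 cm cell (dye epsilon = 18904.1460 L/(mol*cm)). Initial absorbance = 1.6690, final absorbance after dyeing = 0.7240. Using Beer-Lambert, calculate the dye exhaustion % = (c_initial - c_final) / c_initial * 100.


c_initial = A_i / (epsilon * l) = 1.6690 / (18904.1460 * 0.8930) = 9.8866e-05 mol/L
c_final = A_f / (epsilon * l) = 0.7240 / (18904.1460 * 0.8930) = 4.2887e-05 mol/L
Exhaustion = (c_initial - c_final) / c_initial * 100 = (9.8866e-05 - 4.2887e-05) / 9.8866e-05 * 100 = 56.6207 %


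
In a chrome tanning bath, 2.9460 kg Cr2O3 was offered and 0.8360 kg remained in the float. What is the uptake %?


Formula: Uptake = (offered - residual) / offered * 100
Substituting: Uptake = (2.9460 - 0.8360) / 2.9460 * 100
Result: 71.6225 %


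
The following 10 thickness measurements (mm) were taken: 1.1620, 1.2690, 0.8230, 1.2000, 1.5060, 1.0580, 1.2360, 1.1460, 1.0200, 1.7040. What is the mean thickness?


Formula: Average = sum / n
Substituting: Average = 12.1240 / 10
Result: 1.2124 mm


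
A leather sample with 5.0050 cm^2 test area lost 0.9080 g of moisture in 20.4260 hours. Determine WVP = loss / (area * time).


Formula: WVP = loss / (area * time)
Substituting: WVP = 0.9080 / (5.0050 * 20.4260)
Result: 0.00888175 g/(cm^2*hr)


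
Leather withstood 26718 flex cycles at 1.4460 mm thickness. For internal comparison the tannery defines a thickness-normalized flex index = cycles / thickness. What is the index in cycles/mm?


Formula: Index = cycles / thickness
Substituting: Index = 26718 / 1.4460
Result: 18477.1784 cycles/mm


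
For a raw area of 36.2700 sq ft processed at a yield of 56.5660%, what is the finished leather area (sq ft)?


Formula: finished = raw * yield / 100
Substituting: finished = 36.2700 * 56.5660 / 100
Result: 20.5165 sq ft


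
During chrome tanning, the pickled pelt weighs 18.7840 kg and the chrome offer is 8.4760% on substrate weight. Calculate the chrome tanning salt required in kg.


Formula: Chrome = substrate * pct / 100
Substituting: Chrome = 18.7840 * 8.4760 / 100
Result: 1.5921 kg


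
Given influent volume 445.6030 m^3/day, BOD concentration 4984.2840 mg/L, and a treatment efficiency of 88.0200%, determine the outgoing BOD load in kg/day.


Load_in = volume * conc / 1000 = 445.6030 * 4984.2840 / 1000 = 2221.0119 kg/day
Removed = Load_in * eff / 100 = 2221.0119 * 88.0200 / 100 = 1954.9347 kg/day
Load_out = Load_in - Removed = 2221.0119 - 1954.9347 = 266.0772 kg/day


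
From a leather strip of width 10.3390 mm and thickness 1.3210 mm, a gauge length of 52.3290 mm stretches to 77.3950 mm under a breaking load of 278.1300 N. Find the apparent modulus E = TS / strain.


TS = F / (w * t) = 278.1300 / (10.3390 * 1.3210) = 20.3642 N/mm^2
strain = (Lf - L0) / L0 = (77.3950 - 52.3290) / 52.3290 = 0.4790
E = TS / strain = 20.3642 / 0.4790 = 42.5132 N/mm^2


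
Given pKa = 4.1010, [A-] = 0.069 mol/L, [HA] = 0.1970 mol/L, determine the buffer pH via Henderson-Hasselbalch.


ratio = [A-] / [HA] = 0.069 / 0.1970 = 0.3503
log10(ratio) = -0.4556
pH = pKa + log10(ratio) = 4.1010 - 0.4556 = 3.6454


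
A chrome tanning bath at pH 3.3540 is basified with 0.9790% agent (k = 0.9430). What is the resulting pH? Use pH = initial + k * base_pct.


Formula: pH_final = pH_initial + k * base_pct
Substituting: pH_final = 3.3540 + 0.9430 * 0.9790
Result: 4.2772


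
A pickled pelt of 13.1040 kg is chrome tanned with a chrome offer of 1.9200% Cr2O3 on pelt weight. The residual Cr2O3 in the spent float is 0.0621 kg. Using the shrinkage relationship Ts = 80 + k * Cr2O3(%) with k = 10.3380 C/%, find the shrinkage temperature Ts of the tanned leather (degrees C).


Offered = pelt * offer_pct / 100 = 13.1040 * 1.9200 / 100 = 0.2516 kg
Uptake = offered - residual = 0.2516 - 0.0621 = 0.1895 kg
Cr2O3% on pelt = uptake / pelt * 100 = 0.1895 / 13.1040 * 100 = 1.4461 %
Ts = 80 + k * Cr2O3% = 80 + 10.3380 * 1.4461 = 94.9498 C


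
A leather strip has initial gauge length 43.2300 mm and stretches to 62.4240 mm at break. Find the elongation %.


Formula: Elongation = (Lf - L0) / L0 * 100
Substituting: Elongation = (62.4240 - 43.2300) / 43.2300 * 100
Result: 44.3997 %


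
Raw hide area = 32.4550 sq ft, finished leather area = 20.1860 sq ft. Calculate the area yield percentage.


Formula: Yield = finished / raw * 100
Substituting: Yield = 20.1860 / 32.4550 * 100
Result: 62.1969 %


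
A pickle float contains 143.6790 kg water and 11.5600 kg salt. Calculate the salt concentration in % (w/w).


Formula: Conc = salt / (water + salt) * 100
Substituting: Conc = 11.5600 / (143.6790 + 11.5600) * 100
Result: 7.4466 %


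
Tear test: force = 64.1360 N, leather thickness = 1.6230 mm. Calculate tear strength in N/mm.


Formula: Tear strength = force / thickness
Substituting: Tear strength = 64.1360 / 1.6230
Result: 39.5169 N/mm


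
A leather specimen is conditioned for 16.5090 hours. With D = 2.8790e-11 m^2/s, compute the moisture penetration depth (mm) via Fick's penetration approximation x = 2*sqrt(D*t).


t = 16.5090 hr * 3600 = 59432.4000 s
D * t = 2.8790e-11 * 59432.4000 = 1.7111e-06
x = 2 * sqrt(D*t) = 2 * sqrt(1.7111e-06) = 0.00261615 m = 2.6161 mm


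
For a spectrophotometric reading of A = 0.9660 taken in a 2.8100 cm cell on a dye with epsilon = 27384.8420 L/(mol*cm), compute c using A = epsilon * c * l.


Formula: c = A / (epsilon * l)
Substituting: c = 0.9660 / (27384.8420 * 2.8100)
Result: 1.2553e-05 mol/L


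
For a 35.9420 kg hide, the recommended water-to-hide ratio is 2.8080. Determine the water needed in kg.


Formula: Water = hide_weight * ratio
Substituting: Water = 35.9420 * 2.8080
Result: 100.9251 kg


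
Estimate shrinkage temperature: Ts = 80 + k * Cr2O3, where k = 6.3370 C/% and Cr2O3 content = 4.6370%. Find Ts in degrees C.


Formula: Ts = 80 + k * Cr2O3
Substituting: Ts = 80 + 6.3370 * 4.6370
Result: 109.3847 C


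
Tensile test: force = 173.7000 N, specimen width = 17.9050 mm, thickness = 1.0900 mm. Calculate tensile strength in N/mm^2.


Formula: TS = force / (width * thickness)
Substituting: TS = 173.7000 / (17.9050 * 1.0900)
Result: 8.9002 N/mm^2


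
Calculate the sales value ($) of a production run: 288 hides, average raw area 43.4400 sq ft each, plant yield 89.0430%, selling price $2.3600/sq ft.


Raw_total = N * avg_area = 288 * 43.4400 = 12510.7200 sq ft
Finished = Raw_total * yield / 100 = 12510.7200 * 89.0430 / 100 = 11139.9204 sq ft
Value = Finished * price = 11139.9204 * 2.3600 = 26290.2122 $


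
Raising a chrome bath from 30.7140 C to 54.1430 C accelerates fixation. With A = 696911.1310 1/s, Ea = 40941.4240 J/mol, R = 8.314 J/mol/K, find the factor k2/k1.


T1 = 30.7140 + 273.15 = 303.8640 K; T2 = 54.1430 + 273.15 = 327.2930 K
k1 = A * exp(-Ea/(R*T1)) = 696911.1310 * exp(-40941.4240/(8.314*303.8640)) = 0.0638316 1/s
k2 = A * exp(-Ea/(R*T2)) = 696911.1310 * exp(-40941.4240/(8.314*327.2930)) = 0.2036 1/s
k2/k1 = 0.2036 / 0.0638316 = 3.1902


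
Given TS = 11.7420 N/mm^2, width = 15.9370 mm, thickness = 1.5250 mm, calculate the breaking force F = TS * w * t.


Formula: F = TS * w * t
Substituting: F = 11.7420 * 15.9370 * 1.5250
Result: 285.3767 N


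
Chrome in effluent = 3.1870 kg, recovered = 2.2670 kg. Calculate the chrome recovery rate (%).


Formula: Recovery = recovered / input * 100
Substituting: Recovery = 2.2670 / 3.1870 * 100
Result: 71.1327 %


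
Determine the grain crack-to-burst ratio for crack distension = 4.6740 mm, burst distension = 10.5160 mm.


Formula: Ratio = crack / burst
Substituting: Ratio = 4.6740 / 10.5160
Result: 0.4445


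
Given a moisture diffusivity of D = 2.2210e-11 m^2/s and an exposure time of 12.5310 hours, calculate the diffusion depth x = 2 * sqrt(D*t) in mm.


t = 12.5310 hr * 3600 = 45111.6000 s
D * t = 2.2210e-11 * 45111.6000 = 1.0019e-06
x = 2 * sqrt(D*t) = 2 * sqrt(1.0019e-06) = 0.00200193 m = 2.0019 mm


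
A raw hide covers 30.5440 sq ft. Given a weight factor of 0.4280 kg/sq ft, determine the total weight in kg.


Formula: Weight = area * weight_per_sqft
Substituting: Weight = 30.5440 * 0.4280
Result: 13.0728 kg


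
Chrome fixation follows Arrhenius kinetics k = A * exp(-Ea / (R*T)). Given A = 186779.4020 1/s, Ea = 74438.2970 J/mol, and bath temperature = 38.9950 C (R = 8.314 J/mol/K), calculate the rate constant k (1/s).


T_K = T_C + 273.15 = 38.9950 + 273.15 = 312.1450 K
exponent = -Ea / (R * T_K) = -74438.2970 / (8.314 * 312.1450) = -28.6834
k = A * exp(exponent) = 186779.4020 * exp(-28.6834) = 6.5208e-08 1/s


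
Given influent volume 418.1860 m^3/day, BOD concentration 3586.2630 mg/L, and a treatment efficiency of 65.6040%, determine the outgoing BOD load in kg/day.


Load_in = volume * conc / 1000 = 418.1860 * 3586.2630 / 1000 = 1499.7250 kg/day
Removed = Load_in * eff / 100 = 1499.7250 * 65.6040 / 100 = 983.8796 kg/day
Load_out = Load_in - Removed = 1499.7250 - 983.8796 = 515.8454 kg/day


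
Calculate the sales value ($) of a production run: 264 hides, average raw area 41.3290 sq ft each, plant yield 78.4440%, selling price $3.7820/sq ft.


Raw_total = N * avg_area = 264 * 41.3290 = 10910.8560 sq ft
Finished = Raw_total * yield / 100 = 10910.8560 * 78.4440 / 100 = 8558.9119 sq ft
Value = Finished * price = 8558.9119 * 3.7820 = 32369.8047 $


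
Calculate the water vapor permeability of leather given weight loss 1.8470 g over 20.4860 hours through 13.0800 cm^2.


Formula: WVP = loss / (area * time)
Substituting: WVP = 1.8470 / (13.0800 * 20.4860)
Result: 0.0068929 g/(cm^2*hr)


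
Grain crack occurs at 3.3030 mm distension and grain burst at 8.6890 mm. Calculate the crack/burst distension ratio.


Formula: Ratio = crack / burst
Substituting: Ratio = 3.3030 / 8.6890
Result: 0.3801


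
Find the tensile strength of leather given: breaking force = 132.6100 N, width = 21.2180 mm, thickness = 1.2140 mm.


Formula: TS = force / (width * thickness)
Substituting: TS = 132.6100 / (21.2180 * 1.2140)
Result: 5.1482 N/mm^2


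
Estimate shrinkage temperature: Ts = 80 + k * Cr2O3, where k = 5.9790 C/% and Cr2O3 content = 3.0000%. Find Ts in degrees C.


Formula: Ts = 80 + k * Cr2O3
Substituting: Ts = 80 + 5.9790 * 3.0000
Result: 97.9370 C


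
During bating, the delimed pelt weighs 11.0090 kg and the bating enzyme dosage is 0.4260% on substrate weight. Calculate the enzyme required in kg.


Formula: Enzyme = substrate * pct / 100
Substituting: Enzyme = 11.0090 * 0.4260 / 100
Result: 0.0468983 kg


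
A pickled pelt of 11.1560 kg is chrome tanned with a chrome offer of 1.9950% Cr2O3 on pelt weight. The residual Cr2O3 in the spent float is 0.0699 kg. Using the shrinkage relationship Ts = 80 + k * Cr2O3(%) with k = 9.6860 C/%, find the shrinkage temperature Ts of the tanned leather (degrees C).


Offered = pelt * offer_pct / 100 = 11.1560 * 1.9950 / 100 = 0.2226 kg
Uptake = offered - residual = 0.2226 - 0.0699 = 0.1527 kg
Cr2O3% on pelt = uptake / pelt * 100 = 0.1527 / 11.1560 * 100 = 1.3684 %
Ts = 80 + k * Cr2O3% = 80 + 9.6860 * 1.3684 = 93.2546 C


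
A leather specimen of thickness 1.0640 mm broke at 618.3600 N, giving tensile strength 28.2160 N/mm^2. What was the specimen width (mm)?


Formula: w = F / (TS * t)
Substituting: w = 618.3600 / (28.2160 * 1.0640)
Result: 20.5970 mm


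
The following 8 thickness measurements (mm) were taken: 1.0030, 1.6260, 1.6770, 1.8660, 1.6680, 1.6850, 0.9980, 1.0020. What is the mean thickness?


Formula: Average = sum / n
Substituting: Average = 11.5250 / 8
Result: 1.4406 mm


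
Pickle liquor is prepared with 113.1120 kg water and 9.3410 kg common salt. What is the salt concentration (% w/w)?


Formula: Conc = salt / (water + salt) * 100
Substituting: Conc = 9.3410 / (113.1120 + 9.3410) * 100
Result: 7.6282 %


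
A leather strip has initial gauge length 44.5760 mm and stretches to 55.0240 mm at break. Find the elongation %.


Formula: Elongation = (Lf - L0) / L0 * 100
Substituting: Elongation = (55.0240 - 44.5760) / 44.5760 * 100
Result: 23.4386 %


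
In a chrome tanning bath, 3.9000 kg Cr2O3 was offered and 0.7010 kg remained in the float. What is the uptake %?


Formula: Uptake = (offered - residual) / offered * 100
Substituting: Uptake = (3.9000 - 0.7010) / 3.9000 * 100
Result: 82.0256 %


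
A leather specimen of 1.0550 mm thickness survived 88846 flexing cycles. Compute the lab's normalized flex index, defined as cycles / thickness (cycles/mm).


Formula: Index = cycles / thickness
Substituting: Index = 88846 / 1.0550
Result: 84214.2180 cycles/mm


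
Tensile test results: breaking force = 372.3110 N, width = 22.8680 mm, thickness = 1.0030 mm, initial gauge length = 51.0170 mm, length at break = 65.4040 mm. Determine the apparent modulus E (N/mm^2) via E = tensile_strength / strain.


TS = F / (w * t) = 372.3110 / (22.8680 * 1.0030) = 16.2322 N/mm^2
strain = (Lf - L0) / L0 = (65.4040 - 51.0170) / 51.0170 = 0.2820
E = TS / strain = 16.2322 / 0.2820 = 57.5601 N/mm^2


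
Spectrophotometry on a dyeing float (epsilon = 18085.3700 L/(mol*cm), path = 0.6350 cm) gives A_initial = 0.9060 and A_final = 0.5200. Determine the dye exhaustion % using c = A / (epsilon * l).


c_initial = A_i / (epsilon * l) = 0.9060 / (18085.3700 * 0.6350) = 7.8891e-05 mol/L
c_final = A_f / (epsilon * l) = 0.5200 / (18085.3700 * 0.6350) = 4.5280e-05 mol/L
Exhaustion = (c_initial - c_final) / c_initial * 100 = (7.8891e-05 - 4.5280e-05) / 7.8891e-05 * 100 = 42.6049 %


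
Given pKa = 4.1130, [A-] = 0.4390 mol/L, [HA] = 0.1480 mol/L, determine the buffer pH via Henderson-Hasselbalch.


ratio = [A-] / [HA] = 0.4390 / 0.1480 = 2.9662
log10(ratio) = 0.4722
pH = pKa + log10(ratio) = 4.1130 + 0.4722 = 4.5852


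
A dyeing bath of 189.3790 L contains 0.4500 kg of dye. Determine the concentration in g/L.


Formula: Conc = dye_mass(kg) / volume(L) * 1000
Substituting: Conc = 0.4500 / 189.3790 * 1000
Result: 2.3762 g/L


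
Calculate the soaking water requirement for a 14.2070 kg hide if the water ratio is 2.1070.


Formula: Water = hide_weight * ratio
Substituting: Water = 14.2070 * 2.1070
Result: 29.9341 kg


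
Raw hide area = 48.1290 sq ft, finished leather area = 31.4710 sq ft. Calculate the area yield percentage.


Formula: Yield = finished / raw * 100
Substituting: Yield = 31.4710 / 48.1290 * 100
Result: 65.3889 %


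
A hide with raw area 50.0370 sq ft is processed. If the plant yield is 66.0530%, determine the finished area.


Formula: finished = raw * yield / 100
Substituting: finished = 50.0370 * 66.0530 / 100
Result: 33.0509 sq ft


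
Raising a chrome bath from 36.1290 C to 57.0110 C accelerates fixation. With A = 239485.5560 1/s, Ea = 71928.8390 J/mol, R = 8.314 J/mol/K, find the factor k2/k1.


T1 = 36.1290 + 273.15 = 309.2790 K; T2 = 57.0110 + 273.15 = 330.1610 K
k1 = A * exp(-Ea/(R*T1)) = 239485.5560 * exp(-71928.8390/(8.314*309.2790)) = 1.7008e-07 1/s
k2 = A * exp(-Ea/(R*T2)) = 239485.5560 * exp(-71928.8390/(8.314*330.1610)) = 9.9778e-07 1/s
k2/k1 = 9.9778e-07 / 1.7008e-07 = 5.8664


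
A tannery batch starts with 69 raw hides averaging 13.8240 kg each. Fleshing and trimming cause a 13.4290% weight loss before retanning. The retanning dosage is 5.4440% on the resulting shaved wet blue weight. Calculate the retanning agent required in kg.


Total_raw = N * avg_wt = 69 * 13.8240 = 953.8560 kg
Substrate = Total_raw * (1 - loss/100) = 953.8560 * (1 - 13.4290/100) = 825.7627 kg
Retan = Substrate * pct / 100 = 825.7627 * 5.4440 / 100 = 44.9545 kg


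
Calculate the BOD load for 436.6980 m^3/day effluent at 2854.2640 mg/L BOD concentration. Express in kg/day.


Formula: BOD_load = volume * conc / 1000
Substituting: BOD_load = 436.6980 * 2854.2640 / 1000
Result: 1246.4514 kg/day


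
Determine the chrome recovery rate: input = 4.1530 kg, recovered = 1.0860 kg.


Formula: Recovery = recovered / input * 100
Substituting: Recovery = 1.0860 / 4.1530 * 100
Result: 26.1498 %


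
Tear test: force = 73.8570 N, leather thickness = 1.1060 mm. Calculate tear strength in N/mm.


Formula: Tear strength = force / thickness
Substituting: Tear strength = 73.8570 / 1.1060
Result: 66.7785 N/mm


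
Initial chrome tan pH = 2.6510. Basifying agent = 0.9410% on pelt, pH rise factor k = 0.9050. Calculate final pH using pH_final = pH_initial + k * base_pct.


Formula: pH_final = pH_initial + k * base_pct
Substituting: pH_final = 2.6510 + 0.9050 * 0.9410
Result: 3.5026


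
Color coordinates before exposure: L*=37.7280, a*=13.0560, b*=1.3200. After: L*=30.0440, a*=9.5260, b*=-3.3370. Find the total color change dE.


dL = -7.6840, da = -3.5300, db = -4.6570
dE = sqrt((-7.6840)^2 + (-3.5300)^2 + (-4.6570)^2) = 9.6536


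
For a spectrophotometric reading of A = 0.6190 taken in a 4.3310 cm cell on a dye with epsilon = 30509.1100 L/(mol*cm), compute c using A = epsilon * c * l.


Formula: c = A / (epsilon * l)
Substituting: c = 0.6190 / (30509.1100 * 4.3310)
Result: 4.6846e-06 mol/L


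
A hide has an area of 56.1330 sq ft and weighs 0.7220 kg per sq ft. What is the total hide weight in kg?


Formula: Weight = area * weight_per_sqft
Substituting: Weight = 56.1330 * 0.7220
Result: 40.5280 kg


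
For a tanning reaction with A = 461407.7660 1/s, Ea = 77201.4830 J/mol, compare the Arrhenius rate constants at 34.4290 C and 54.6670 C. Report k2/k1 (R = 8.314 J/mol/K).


T1 = 34.4290 + 273.15 = 307.5790 K; T2 = 54.6670 + 273.15 = 327.8170 K
k1 = A * exp(-Ea/(R*T1)) = 461407.7660 * exp(-77201.4830/(8.314*307.5790)) = 3.5716e-08 1/s
k2 = A * exp(-Ea/(R*T2)) = 461407.7660 * exp(-77201.4830/(8.314*327.8170)) = 2.3030e-07 1/s
k2/k1 = 2.3030e-07 / 3.5716e-08 = 6.4481


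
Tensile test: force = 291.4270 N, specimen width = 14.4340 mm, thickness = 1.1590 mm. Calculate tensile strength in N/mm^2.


Formula: TS = force / (width * thickness)
Substituting: TS = 291.4270 / (14.4340 * 1.1590)
Result: 17.4205 N/mm^2


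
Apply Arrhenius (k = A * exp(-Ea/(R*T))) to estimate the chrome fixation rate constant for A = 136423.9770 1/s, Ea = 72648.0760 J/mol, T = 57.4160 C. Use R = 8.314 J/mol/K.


T_K = T_C + 273.15 = 57.4160 + 273.15 = 330.5660 K
exponent = -Ea / (R * T_K) = -72648.0760 / (8.314 * 330.5660) = -26.4336
k = A * exp(exponent) = 136423.9770 * exp(-26.4336) = 4.5179e-07 1/s


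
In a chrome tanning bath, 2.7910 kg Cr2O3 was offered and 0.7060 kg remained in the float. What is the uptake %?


Formula: Uptake = (offered - residual) / offered * 100
Substituting: Uptake = (2.7910 - 0.7060) / 2.7910 * 100
Result: 74.7044 %


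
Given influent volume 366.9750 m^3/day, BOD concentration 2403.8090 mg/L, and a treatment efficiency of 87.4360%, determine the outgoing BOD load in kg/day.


Load_in = volume * conc / 1000 = 366.9750 * 2403.8090 / 1000 = 882.1378 kg/day
Removed = Load_in * eff / 100 = 882.1378 * 87.4360 / 100 = 771.3060 kg/day
Load_out = Load_in - Removed = 882.1378 - 771.3060 = 110.8318 kg/day


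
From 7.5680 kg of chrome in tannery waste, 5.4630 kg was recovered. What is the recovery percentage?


Formula: Recovery = recovered / input * 100
Substituting: Recovery = 5.4630 / 7.5680 * 100
Result: 72.1855 %


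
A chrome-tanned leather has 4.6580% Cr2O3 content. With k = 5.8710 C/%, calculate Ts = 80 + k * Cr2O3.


Formula: Ts = 80 + k * Cr2O3
Substituting: Ts = 80 + 5.8710 * 4.6580
Result: 107.3471 C


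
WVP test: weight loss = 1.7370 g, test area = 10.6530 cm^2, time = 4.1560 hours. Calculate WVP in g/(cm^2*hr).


Formula: WVP = loss / (area * time)
Substituting: WVP = 1.7370 / (10.6530 * 4.1560)
Result: 0.0392331 g/(cm^2*hr)


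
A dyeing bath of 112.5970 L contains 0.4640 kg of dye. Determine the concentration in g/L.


Formula: Conc = dye_mass(kg) / volume(L) * 1000
Substituting: Conc = 0.4640 / 112.5970 * 1000
Result: 4.1209 g/L


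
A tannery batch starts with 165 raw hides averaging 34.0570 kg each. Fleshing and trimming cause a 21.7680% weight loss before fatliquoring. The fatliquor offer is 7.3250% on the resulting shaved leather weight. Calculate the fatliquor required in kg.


Total_raw = N * avg_wt = 165 * 34.0570 = 5619.4050 kg
Substrate = Total_raw * (1 - loss/100) = 5619.4050 * (1 - 21.7680/100) = 4396.1729 kg
Fat = Substrate * pct / 100 = 4396.1729 * 7.3250 / 100 = 322.0197 kg


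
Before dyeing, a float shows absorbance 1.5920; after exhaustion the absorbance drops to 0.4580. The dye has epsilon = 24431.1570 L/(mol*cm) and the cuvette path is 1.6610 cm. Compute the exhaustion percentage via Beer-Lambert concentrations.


c_initial = A_i / (epsilon * l) = 1.5920 / (24431.1570 * 1.6610) = 3.9231e-05 mol/L
c_final = A_f / (epsilon * l) = 0.4580 / (24431.1570 * 1.6610) = 1.1286e-05 mol/L
Exhaustion = (c_initial - c_final) / c_initial * 100 = (3.9231e-05 - 1.1286e-05) / 3.9231e-05 * 100 = 71.2312 %


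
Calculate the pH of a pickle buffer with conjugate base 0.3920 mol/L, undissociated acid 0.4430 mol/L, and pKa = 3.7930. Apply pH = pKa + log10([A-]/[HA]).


ratio = [A-] / [HA] = 0.3920 / 0.4430 = 0.8849
log10(ratio) = -0.0531177
pH = pKa + log10(ratio) = 3.7930 - 0.0531177 = 3.7399


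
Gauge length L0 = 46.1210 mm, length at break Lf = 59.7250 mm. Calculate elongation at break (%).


Formula: Elongation = (Lf - L0) / L0 * 100
Substituting: Elongation = (59.7250 - 46.1210) / 46.1210 * 100
Result: 29.4963 %


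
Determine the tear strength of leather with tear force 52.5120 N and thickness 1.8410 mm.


Formula: Tear strength = force / thickness
Substituting: Tear strength = 52.5120 / 1.8410
Result: 28.5236 N/mm


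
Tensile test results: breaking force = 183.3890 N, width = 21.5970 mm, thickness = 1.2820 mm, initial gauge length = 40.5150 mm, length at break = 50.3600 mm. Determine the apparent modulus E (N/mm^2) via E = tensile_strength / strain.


TS = F / (w * t) = 183.3890 / (21.5970 * 1.2820) = 6.6236 N/mm^2
strain = (Lf - L0) / L0 = (50.3600 - 40.5150) / 40.5150 = 0.2430
E = TS / strain = 6.6236 / 0.2430 = 27.2579 N/mm^2


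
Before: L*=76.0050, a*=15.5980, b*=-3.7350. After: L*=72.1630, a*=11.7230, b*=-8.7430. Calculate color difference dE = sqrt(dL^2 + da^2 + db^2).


dL = -3.8420, da = -3.8750, db = -5.0080
dE = sqrt((-3.8420)^2 + (-3.8750)^2 + (-5.0080)^2) = 7.4065


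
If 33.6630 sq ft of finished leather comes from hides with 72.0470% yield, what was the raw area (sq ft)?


Formula: raw = finished * 100 / yield
Substituting: raw = 33.6630 * 100 / 72.0470
Result: 46.7237 sq ft


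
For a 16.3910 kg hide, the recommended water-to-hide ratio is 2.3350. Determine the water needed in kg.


Formula: Water = hide_weight * ratio
Substituting: Water = 16.3910 * 2.3350
Result: 38.2730 kg


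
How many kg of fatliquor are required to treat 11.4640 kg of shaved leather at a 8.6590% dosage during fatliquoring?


Formula: Fat = substrate * pct / 100
Substituting: Fat = 11.4640 * 8.6590 / 100
Result: 0.9927 kg


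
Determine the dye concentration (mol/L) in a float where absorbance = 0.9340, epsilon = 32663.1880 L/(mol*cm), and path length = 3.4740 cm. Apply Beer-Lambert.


Formula: c = A / (epsilon * l)
Substituting: c = 0.9340 / (32663.1880 * 3.4740)
Result: 8.2311e-06 mol/L


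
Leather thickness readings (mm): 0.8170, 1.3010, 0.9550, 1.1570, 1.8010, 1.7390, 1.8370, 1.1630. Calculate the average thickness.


Formula: Average = sum / n
Substituting: Average = 10.7700 / 8
Result: 1.3462 mm


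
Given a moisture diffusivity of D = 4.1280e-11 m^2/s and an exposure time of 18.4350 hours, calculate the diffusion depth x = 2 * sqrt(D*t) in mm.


t = 18.4350 hr * 3600 = 66366.0000 s
D * t = 4.1280e-11 * 66366.0000 = 2.7396e-06
x = 2 * sqrt(D*t) = 2 * sqrt(2.7396e-06) = 0.00331034 m = 3.3103 mm


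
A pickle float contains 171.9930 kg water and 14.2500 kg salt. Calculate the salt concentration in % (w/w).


Formula: Conc = salt / (water + salt) * 100
Substituting: Conc = 14.2500 / (171.9930 + 14.2500) * 100
Result: 7.6513 %


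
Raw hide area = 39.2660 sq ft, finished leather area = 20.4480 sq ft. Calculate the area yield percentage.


Formula: Yield = finished / raw * 100
Substituting: Yield = 20.4480 / 39.2660 * 100
Result: 52.0756 %


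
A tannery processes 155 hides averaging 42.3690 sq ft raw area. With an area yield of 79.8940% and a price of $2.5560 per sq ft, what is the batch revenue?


Raw_total = N * avg_area = 155 * 42.3690 = 6567.1950 sq ft
Finished = Raw_total * yield / 100 = 6567.1950 * 79.8940 / 100 = 5246.7948 sq ft
Value = Finished * price = 5246.7948 * 2.5560 = 13410.8074 $


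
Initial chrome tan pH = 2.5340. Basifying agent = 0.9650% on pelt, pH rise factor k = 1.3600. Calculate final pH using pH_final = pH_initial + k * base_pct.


Formula: pH_final = pH_initial + k * base_pct
Substituting: pH_final = 2.5340 + 1.3600 * 0.9650
Result: 3.8464


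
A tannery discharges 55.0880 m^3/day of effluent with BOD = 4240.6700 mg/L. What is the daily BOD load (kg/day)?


Formula: BOD_load = volume * conc / 1000
Substituting: BOD_load = 55.0880 * 4240.6700 / 1000
Result: 233.6100 kg/day


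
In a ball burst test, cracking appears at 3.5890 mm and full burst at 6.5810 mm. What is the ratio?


Formula: Ratio = crack / burst
Substituting: Ratio = 3.5890 / 6.5810
Result: 0.5454


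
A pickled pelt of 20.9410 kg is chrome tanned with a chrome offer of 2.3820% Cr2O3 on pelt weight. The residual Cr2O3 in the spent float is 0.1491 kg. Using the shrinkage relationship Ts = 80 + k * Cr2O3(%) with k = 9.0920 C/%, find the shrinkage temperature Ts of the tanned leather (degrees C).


Offered = pelt * offer_pct / 100 = 20.9410 * 2.3820 / 100 = 0.4988 kg
Uptake = offered - residual = 0.4988 - 0.1491 = 0.3497 kg
Cr2O3% on pelt = uptake / pelt * 100 = 0.3497 / 20.9410 * 100 = 1.6700 %
Ts = 80 + k * Cr2O3% = 80 + 9.0920 * 1.6700 = 95.1836 C


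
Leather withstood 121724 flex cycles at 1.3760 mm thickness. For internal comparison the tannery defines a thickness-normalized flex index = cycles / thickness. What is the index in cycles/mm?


Formula: Index = cycles / thickness
Substituting: Index = 121724 / 1.3760
Result: 88462.2093 cycles/mm


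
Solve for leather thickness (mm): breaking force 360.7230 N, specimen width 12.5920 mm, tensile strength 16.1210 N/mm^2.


Formula: t = F / (TS * w)
Substituting: t = 360.7230 / (16.1210 * 12.5920)
Result: 1.7770 mm


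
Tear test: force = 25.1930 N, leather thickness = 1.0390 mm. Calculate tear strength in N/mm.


Formula: Tear strength = force / thickness
Substituting: Tear strength = 25.1930 / 1.0390
Result: 24.2474 N/mm


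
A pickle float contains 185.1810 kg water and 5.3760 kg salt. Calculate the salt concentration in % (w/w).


Formula: Conc = salt / (water + salt) * 100
Substituting: Conc = 5.3760 / (185.1810 + 5.3760) * 100
Result: 2.8212 %


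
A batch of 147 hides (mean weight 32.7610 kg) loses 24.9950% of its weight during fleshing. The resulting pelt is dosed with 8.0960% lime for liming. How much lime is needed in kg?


Total_raw = N * avg_wt = 147 * 32.7610 = 4815.8670 kg
Substrate = Total_raw * (1 - loss/100) = 4815.8670 * (1 - 24.9950/100) = 3612.1410 kg
Lime = Substrate * pct / 100 = 3612.1410 * 8.0960 / 100 = 292.4389 kg


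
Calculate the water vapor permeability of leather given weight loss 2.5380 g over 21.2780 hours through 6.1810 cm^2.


Formula: WVP = loss / (area * time)
Substituting: WVP = 2.5380 / (6.1810 * 21.2780)
Result: 0.0192975 g/(cm^2*hr)


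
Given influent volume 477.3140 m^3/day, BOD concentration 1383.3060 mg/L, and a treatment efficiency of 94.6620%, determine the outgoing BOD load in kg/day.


Load_in = volume * conc / 1000 = 477.3140 * 1383.3060 / 1000 = 660.2713 kg/day
Removed = Load_in * eff / 100 = 660.2713 * 94.6620 / 100 = 625.0260 kg/day
Load_out = Load_in - Removed = 660.2713 - 625.0260 = 35.2453 kg/day


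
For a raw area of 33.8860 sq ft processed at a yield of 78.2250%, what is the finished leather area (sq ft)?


Formula: finished = raw * yield / 100
Substituting: finished = 33.8860 * 78.2250 / 100
Result: 26.5073 sq ft


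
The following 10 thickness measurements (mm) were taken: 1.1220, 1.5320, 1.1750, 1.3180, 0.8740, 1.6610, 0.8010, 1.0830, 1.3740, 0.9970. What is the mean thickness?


Formula: Average = sum / n
Substituting: Average = 11.9370 / 10
Result: 1.1937 mm


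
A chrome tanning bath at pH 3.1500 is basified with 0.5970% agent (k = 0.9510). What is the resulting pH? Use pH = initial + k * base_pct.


Formula: pH_final = pH_initial + k * base_pct
Substituting: pH_final = 3.1500 + 0.9510 * 0.5970
Result: 3.7177


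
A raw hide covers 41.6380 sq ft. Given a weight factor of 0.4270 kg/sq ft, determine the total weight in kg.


Formula: Weight = area * weight_per_sqft
Substituting: Weight = 41.6380 * 0.4270
Result: 17.7794 kg


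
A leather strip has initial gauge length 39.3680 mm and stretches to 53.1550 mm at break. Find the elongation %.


Formula: Elongation = (Lf - L0) / L0 * 100
Substituting: Elongation = (53.1550 - 39.3680) / 39.3680 * 100
Result: 35.0208 %


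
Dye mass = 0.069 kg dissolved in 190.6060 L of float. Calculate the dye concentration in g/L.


Formula: Conc = dye_mass(kg) / volume(L) * 1000
Substituting: Conc = 0.069 / 190.6060 * 1000
Result: 0.3620 g/L


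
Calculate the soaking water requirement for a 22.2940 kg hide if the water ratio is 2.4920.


Formula: Water = hide_weight * ratio
Substituting: Water = 22.2940 * 2.4920
Result: 55.5566 kg


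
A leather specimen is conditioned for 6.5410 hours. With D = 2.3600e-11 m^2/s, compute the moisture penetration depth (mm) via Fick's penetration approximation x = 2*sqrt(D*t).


t = 6.5410 hr * 3600 = 23547.6000 s
D * t = 2.3600e-11 * 23547.6000 = 5.5572e-07
x = 2 * sqrt(D*t) = 2 * sqrt(5.5572e-07) = 0.00149094 m = 1.4909 mm


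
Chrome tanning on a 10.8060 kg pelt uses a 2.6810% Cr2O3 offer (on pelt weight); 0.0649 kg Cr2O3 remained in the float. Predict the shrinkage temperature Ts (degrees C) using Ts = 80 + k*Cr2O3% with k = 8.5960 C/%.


Offered = pelt * offer_pct / 100 = 10.8060 * 2.6810 / 100 = 0.2897 kg
Uptake = offered - residual = 0.2897 - 0.0649 = 0.2248 kg
Cr2O3% on pelt = uptake / pelt * 100 = 0.2248 / 10.8060 * 100 = 2.0804 %
Ts = 80 + k * Cr2O3% = 80 + 8.5960 * 2.0804 = 97.8832 C


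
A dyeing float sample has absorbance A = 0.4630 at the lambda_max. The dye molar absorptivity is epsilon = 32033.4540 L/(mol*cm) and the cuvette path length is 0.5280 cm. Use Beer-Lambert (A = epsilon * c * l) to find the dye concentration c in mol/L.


Formula: c = A / (epsilon * l)
Substituting: c = 0.4630 / (32033.4540 * 0.5280)
Result: 2.7374e-05 mol/L


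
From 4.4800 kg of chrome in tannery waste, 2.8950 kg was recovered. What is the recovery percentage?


Formula: Recovery = recovered / input * 100
Substituting: Recovery = 2.8950 / 4.4800 * 100
Result: 64.6205 %


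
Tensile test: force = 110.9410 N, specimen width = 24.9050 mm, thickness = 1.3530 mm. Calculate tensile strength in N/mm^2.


Formula: TS = force / (width * thickness)
Substituting: TS = 110.9410 / (24.9050 * 1.3530)
Result: 3.2924 N/mm^2


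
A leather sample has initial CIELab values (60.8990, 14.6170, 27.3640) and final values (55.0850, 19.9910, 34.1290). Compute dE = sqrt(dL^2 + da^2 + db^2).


dL = -5.8140, da = 5.3740, db = 6.7650
dE = sqrt((-5.8140)^2 + 5.3740^2 + 6.7650^2) = 10.4138


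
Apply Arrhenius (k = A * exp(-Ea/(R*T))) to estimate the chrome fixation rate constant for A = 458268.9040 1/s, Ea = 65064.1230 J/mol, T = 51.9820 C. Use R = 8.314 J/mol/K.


T_K = T_C + 273.15 = 51.9820 + 273.15 = 325.1320 K
exponent = -Ea / (R * T_K) = -65064.1230 / (8.314 * 325.1320) = -24.0698
k = A * exp(exponent) = 458268.9040 * exp(-24.0698) = 1.6134e-05 1/s


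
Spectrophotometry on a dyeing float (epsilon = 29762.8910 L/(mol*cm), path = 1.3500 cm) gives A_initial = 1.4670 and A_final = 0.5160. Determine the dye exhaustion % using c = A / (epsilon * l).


c_initial = A_i / (epsilon * l) = 1.4670 / (29762.8910 * 1.3500) = 3.6511e-05 mol/L
c_final = A_f / (epsilon * l) = 0.5160 / (29762.8910 * 1.3500) = 1.2842e-05 mol/L
Exhaustion = (c_initial - c_final) / c_initial * 100 = (3.6511e-05 - 1.2842e-05) / 3.6511e-05 * 100 = 64.8262 %


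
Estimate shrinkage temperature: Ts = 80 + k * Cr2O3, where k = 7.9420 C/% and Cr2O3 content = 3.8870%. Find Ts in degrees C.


Formula: Ts = 80 + k * Cr2O3
Substituting: Ts = 80 + 7.9420 * 3.8870
Result: 110.8706 C


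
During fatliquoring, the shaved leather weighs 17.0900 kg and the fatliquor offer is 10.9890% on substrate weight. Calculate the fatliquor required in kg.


Formula: Fat = substrate * pct / 100
Substituting: Fat = 17.0900 * 10.9890 / 100
Result: 1.8780 kg


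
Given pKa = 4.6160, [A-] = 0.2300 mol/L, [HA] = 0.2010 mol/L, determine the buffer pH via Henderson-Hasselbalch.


ratio = [A-] / [HA] = 0.2300 / 0.2010 = 1.1443
log10(ratio) = 0.0585318
pH = pKa + log10(ratio) = 4.6160 + 0.0585318 = 4.6745


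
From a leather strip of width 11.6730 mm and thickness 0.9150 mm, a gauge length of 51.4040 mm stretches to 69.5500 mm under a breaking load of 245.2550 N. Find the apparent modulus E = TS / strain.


TS = F / (w * t) = 245.2550 / (11.6730 * 0.9150) = 22.9622 N/mm^2
strain = (Lf - L0) / L0 = (69.5500 - 51.4040) / 51.4040 = 0.3530
E = TS / strain = 22.9622 / 0.3530 = 65.0475 N/mm^2


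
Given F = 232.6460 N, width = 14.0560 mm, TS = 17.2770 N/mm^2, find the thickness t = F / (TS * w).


Formula: t = F / (TS * w)
Substituting: t = 232.6460 / (17.2770 * 14.0560)
Result: 0.9580 mm


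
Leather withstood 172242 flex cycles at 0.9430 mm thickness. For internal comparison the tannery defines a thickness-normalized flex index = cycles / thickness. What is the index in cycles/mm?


Formula: Index = cycles / thickness
Substituting: Index = 172242 / 0.9430
Result: 182653.2344 cycles/mm


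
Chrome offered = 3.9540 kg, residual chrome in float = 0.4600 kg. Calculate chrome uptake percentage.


Formula: Uptake = (offered - residual) / offered * 100
Substituting: Uptake = (3.9540 - 0.4600) / 3.9540 * 100
Result: 88.3662 %


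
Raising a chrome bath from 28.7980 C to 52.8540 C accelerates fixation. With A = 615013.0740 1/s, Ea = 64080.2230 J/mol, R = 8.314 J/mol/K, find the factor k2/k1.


T1 = 28.7980 + 273.15 = 301.9480 K; T2 = 52.8540 + 273.15 = 326.0040 K
k1 = A * exp(-Ea/(R*T1)) = 615013.0740 * exp(-64080.2230/(8.314*301.9480)) = 5.0479e-06 1/s
k2 = A * exp(-Ea/(R*T2)) = 615013.0740 * exp(-64080.2230/(8.314*326.0040)) = 3.3200e-05 1/s
k2/k1 = 3.3200e-05 / 5.0479e-06 = 6.5770


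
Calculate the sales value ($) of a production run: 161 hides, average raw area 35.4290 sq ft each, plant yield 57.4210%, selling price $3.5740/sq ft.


Raw_total = N * avg_area = 161 * 35.4290 = 5704.0690 sq ft
Finished = Raw_total * yield / 100 = 5704.0690 * 57.4210 / 100 = 3275.3335 sq ft
Value = Finished * price = 3275.3335 * 3.5740 = 11706.0418 $


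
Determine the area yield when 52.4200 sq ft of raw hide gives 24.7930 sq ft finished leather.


Formula: Yield = finished / raw * 100
Substituting: Yield = 24.7930 / 52.4200 * 100
Result: 47.2968 %


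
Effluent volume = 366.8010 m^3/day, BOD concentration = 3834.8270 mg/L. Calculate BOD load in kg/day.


Formula: BOD_load = volume * conc / 1000
Substituting: BOD_load = 366.8010 * 3834.8270 / 1000
Result: 1406.6184 kg/day


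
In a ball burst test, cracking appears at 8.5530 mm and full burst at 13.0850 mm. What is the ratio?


Formula: Ratio = crack / burst
Substituting: Ratio = 8.5530 / 13.0850
Result: 0.6536


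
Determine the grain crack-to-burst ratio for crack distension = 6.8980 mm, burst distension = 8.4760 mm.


Formula: Ratio = crack / burst
Substituting: Ratio = 6.8980 / 8.4760
Result: 0.8138


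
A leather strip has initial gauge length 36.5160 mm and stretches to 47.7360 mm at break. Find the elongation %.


Formula: Elongation = (Lf - L0) / L0 * 100
Substituting: Elongation = (47.7360 - 36.5160) / 36.5160 * 100
Result: 30.7263 %


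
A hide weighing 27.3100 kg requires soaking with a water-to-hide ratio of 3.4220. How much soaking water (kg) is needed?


Formula: Water = hide_weight * ratio
Substituting: Water = 27.3100 * 3.4220
Result: 93.4548 kg


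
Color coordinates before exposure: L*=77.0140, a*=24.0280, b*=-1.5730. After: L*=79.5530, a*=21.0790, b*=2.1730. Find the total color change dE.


dL = 2.5390, da = -2.9490, db = 3.7460
dE = sqrt(2.5390^2 + (-2.9490)^2 + 3.7460^2) = 5.4014


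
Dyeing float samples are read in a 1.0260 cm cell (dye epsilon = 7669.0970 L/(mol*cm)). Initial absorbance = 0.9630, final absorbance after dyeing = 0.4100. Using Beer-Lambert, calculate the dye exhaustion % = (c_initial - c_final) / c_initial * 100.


c_initial = A_i / (epsilon * l) = 0.9630 / (7669.0970 * 1.0260) = 1.2239e-04 mol/L
c_final = A_f / (epsilon * l) = 0.4100 / (7669.0970 * 1.0260) = 5.2107e-05 mol/L
Exhaustion = (c_initial - c_final) / c_initial * 100 = (1.2239e-04 - 5.2107e-05) / 1.2239e-04 * 100 = 57.4247 %
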